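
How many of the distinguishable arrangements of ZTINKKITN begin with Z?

2520

With the first slot taken by Z, it remains to arrange the other 8 letters (TINKKITN).
Those 8 letters have I appearing twice, K appearing twice, N appearing twice, and T appearing twice, giving (8)!/(2!·2!·2!·2!) = 2520.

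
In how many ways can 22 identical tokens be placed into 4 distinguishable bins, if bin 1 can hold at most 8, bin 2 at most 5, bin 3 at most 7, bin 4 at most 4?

10

Ignoring the caps, the number of non-negative solutions to x_1+…+x_4 = 22 is C(25,3) = 2300.
Subtract solutions that violate a single cap (substitute x_i' = x_i − (cap_i+1)): x_1 ≥ 9 gives C(16,3) = 560; x_2 ≥ 6 gives C(19,3) = 969; x_3 ≥ 8 gives C(17,3) = 680; x_4 ≥ 5 gives C(20,3) = 1140. Together 3349.
Add back pairs where two caps are both exceeded: 120 + 56 + 165 + 165 + 364 + 220 = 1090.
Subtract triples: 0 + 10 + 1 + 20 = 31.
By inclusion–exclusion the count is 2300 − 3349 + 1090 − 31 = 10.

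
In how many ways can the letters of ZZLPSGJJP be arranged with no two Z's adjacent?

35280

There are 9!/(2!·2!·2!) = 45360 arrangements of ZZLPSGJJP in total.
Arrangements with the Z's together: treat ZZ as one letter, giving (8)!/(2!·2!) = 10080.
Hence 45360 − 10080 = 35280.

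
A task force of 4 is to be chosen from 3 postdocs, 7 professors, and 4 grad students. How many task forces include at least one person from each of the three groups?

With no constraint there are C(14,4) = 1001 possible selections.
Selections missing a whole group: no postdocs → C(11,4) = 330; no professors → C(7,4) = 35; no grad students → C(10,4) = 210.
Add back selections omitting two groups (i.e. drawn from a single group): C(3,4) + C(7,4) + C(4,4) = 36.
By inclusion–exclusion: 1001 − 575 + 36 = 462.

462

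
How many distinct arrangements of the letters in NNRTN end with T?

4

With the last slot taken by T, it remains to arrange the other 4 letters (NNRN).
Those 4 letters have N appearing 3 times, giving (4)!/(3!) = 4.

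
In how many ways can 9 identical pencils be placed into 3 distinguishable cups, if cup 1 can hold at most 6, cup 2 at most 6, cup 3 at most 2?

By stars and bars, unrestricted non-negative solutions to x_1+…+x_3 = 9 number C(9+2,2) = 55.
Subtract solutions that violate a single cap (substitute x_i' = x_i − (cap_i+1)): x_1 ≥ 7 gives C(4,2) = 6; x_2 ≥ 7 gives C(4,2) = 6; x_3 ≥ 3 gives C(8,2) = 28. Together 40.
No two caps can be exceeded simultaneously, so the pair terms are all 0.
By inclusion–exclusion the count is 55 − 40 + 0 = 15.

15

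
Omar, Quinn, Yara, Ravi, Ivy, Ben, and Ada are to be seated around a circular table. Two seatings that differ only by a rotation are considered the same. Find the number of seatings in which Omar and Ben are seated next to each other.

240

Glue Omar and Ben into a block (2 internal orders). Seating 6 units around a circle gives (5)! arrangements.
So 2 × (5)! = 2 × 120 = 240.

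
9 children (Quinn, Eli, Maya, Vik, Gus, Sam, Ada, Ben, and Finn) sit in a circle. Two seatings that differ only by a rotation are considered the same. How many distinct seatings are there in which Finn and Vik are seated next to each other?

Glue Finn and Vik into a block (2 internal orders). Seating 8 units around a circle gives (7)! arrangements.
So 2 × (7)! = 2 × 5040 = 10080.

10080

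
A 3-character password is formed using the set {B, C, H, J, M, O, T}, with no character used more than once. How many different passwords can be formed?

210

Choose and order 3 of the 7 symbols: the first character has 7 options, the next 6, then 5.
7 × 6 × 5 = 210.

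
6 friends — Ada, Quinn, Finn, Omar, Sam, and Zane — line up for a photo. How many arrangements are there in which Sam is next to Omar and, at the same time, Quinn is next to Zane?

Treat {Sam,Omar} as one block (2 orders) and {Quinn,Zane} as another (2 orders).
That leaves 4 units to arrange: 2 × 2 × 4! = 4 × 24 = 96.

96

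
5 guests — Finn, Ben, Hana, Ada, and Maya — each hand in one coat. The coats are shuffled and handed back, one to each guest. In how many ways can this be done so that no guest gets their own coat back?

This is the derangement count D_5: permutations of 5 items with no fixed point.
By inclusion–exclusion this is Σ_{j=0}^{5} (−1)^j C(5,j)·(5−j)!.
Computing: 120 − 120 + 60 − 20 + 5 − 1 = 44.

44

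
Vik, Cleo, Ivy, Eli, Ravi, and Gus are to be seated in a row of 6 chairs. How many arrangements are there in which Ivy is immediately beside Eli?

Glue Ivy and Eli into one block (2 internal orders), leaving 5 units to arrange in a row.
So the count is 2·(5)! = 240.

240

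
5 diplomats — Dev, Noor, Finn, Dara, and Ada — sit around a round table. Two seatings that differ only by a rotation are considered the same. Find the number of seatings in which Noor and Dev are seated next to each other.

12

Treat {Noor, Dev} as one unit (2 internal orders) and seat the resulting 4 units around the table: (3)! circular arrangements.
So 2 × (3)! = 2 × 6 = 12.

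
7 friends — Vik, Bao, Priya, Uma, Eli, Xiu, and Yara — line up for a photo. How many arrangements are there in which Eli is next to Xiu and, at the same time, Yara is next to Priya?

Treat {Eli,Xiu} as one block (2 orders) and {Yara,Priya} as another (2 orders).
That leaves 5 units to arrange: 2 × 2 × 5! = 4 × 120 = 480.

480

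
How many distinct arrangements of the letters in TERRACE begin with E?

Fix E in the first position and arrange the remaining 6 letters.
Those 6 letters have R appearing twice, giving (6)!/(2!) = 360.

360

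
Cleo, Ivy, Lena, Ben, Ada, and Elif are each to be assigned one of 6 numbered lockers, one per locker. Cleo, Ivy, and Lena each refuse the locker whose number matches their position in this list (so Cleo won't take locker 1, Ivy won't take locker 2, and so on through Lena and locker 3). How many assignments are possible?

Let Aᵢ (for i ∈ {1, 2, 3}) be the placements that put person i in their forbidden locker. Any j of these fix j positions, leaving (6−j)! ways to fill the rest, and there are C(3,j) ways to pick which j.
By inclusion–exclusion, the number of valid placements is Σ_{j=0}^{3} (−1)^j C(3,j)·(6−j)!.
Computing: 720 − 360 + 72 − 6 = 426.

426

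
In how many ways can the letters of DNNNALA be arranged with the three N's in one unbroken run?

Treat the 3 copies of N as a single block. The multiset to arrange is then {NNN, A, A, D, L}, 5 items in all.
That gives (5)!/(2!) = 60 arrangements.

60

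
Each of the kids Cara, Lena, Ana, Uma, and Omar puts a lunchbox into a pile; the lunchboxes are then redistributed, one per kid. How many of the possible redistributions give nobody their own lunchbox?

44

Let Aᵢ be the assignments in which kid i gets their own lunchbox. We want the size of the complement of A₁∪…∪A_5.
By inclusion–exclusion this is Σ_{j=0}^{5} (−1)^j C(5,j)·(5−j)!.
Computing: 120 − 120 + 60 − 20 + 5 − 1 = 44.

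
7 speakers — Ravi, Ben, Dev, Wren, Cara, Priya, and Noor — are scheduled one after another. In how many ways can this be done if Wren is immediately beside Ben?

Place the 5 others and the Wren-Ben pair as 6 objects in a line; the pair has 2 internal arrangements.
So the count is 2·(6)! = 1440.

1440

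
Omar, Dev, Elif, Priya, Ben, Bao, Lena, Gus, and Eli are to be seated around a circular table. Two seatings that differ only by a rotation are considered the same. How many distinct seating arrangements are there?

Seat Omar anywhere (absorbing the rotational symmetry), then permute the other 8: (8)! = 40320.

40320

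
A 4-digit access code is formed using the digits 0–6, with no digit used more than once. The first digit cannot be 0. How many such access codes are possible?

720

The first digit has 7−1 = 6 choices (anything except 0).
The remaining 3 digits are filled from the other 6 symbols without repetition: 6 × 5 × 4 = 120.
Total: 6 × 120 = 720.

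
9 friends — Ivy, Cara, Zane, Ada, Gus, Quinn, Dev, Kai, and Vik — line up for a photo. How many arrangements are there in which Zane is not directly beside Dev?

282240

Of the 9! = 362880 arrangements, those with Zane and Dev adjacent number 2 × 8! = 80640 (treat the pair as a block with 2 internal orders).
Complementary counting: 362880 − 80640 = 282240.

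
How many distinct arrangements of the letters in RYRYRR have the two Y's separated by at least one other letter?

There are 6!/(4!·2!) = 15 arrangements of RYRYRR in total.
If the two Y's are adjacent, glue them into one block, leaving 5 items to arrange: (5)!/(4!) = 5 ways.
Hence 15 − 5 = 10.

10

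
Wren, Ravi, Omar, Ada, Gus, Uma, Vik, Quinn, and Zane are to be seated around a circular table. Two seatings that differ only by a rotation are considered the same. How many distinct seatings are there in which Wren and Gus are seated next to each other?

10080

Treat {Wren, Gus} as one unit (2 internal orders) and seat the resulting 8 units around the table: (7)! circular arrangements.
So 2 × (7)! = 2 × 5040 = 10080.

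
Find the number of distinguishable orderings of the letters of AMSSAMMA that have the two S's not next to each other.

Total arrangements of AMSSAMMA: 8!/(3!·3!·2!) = 560.
If the two S's are adjacent, glue them into one block, leaving 7 items to arrange: (7)!/(3!·3!) = 140 ways.
Subtracting, 560 − 140 = 420 arrangements keep the S's apart.

420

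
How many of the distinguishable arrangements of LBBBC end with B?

Fix B in the last position and arrange the remaining 4 letters.
Those 4 letters have B appearing twice, giving (4)!/(2!) = 12.

12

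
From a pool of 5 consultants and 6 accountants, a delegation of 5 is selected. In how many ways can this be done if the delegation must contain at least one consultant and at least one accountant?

455

Total 5-person selections from all 11: C(11,5) = 462.
Subtract selections that omit an entire group: no consultants → C(6,5) = 6; no accountants → C(5,5) = 1.
Both groups omitted at once is impossible, so 462 − 7 = 455.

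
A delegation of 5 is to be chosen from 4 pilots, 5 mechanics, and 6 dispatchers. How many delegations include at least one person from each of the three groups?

2170

Total 5-person selections from all 15: C(15,5) = 3003.
Subtract selections that omit an entire group: no pilots → C(11,5) = 462; no mechanics → C(10,5) = 252; no dispatchers → C(9,5) = 126.
Add back selections omitting two groups (i.e. drawn from a single group): C(4,5) + C(5,5) + C(6,5) = 7.
By inclusion–exclusion: 3003 − 840 + 7 = 2170.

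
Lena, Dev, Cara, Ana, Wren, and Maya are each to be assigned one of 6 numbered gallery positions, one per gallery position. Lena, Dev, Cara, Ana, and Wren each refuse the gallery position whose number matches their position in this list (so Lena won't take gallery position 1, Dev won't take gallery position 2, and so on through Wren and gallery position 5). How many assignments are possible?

309

Let Aᵢ (for 1 ≤ i ≤ 5) be the placements that put person i in their forbidden gallery position. Any j of these fix j positions, leaving (6−j)! ways to fill the rest, and there are C(5,j) ways to pick which j.
By inclusion–exclusion, the number of valid placements is Σ_{j=0}^{5} (−1)^j C(5,j)·(6−j)!.
Computing: 720 − 600 + 240 − 60 + 10 − 1 = 309.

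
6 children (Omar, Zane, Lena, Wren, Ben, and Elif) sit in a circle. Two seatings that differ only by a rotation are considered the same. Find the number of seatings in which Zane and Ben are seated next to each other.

Treat {Zane, Ben} as one unit (2 internal orders) and seat the resulting 5 units around the table: (4)! circular arrangements.
So 2 × (4)! = 2 × 24 = 48.

48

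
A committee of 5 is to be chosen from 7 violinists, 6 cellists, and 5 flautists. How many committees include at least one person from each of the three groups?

6055

With no constraint there are C(18,5) = 8568 possible selections.
Subtract selections that omit an entire group: no violinists → C(11,5) = 462; no cellists → C(12,5) = 792; no flautists → C(13,5) = 1287.
Add back selections omitting two groups (i.e. drawn from a single group): C(7,5) + C(6,5) + C(5,5) = 28.
By inclusion–exclusion: 8568 − 2541 + 28 = 6055.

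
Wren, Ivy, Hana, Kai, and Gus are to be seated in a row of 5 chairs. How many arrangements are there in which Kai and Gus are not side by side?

72

There are 5! = 120 arrangements in all. If Kai and Gus are adjacent, merging them into one block gives 2·(4)! = 48 arrangements.
Complementary counting: 120 − 48 = 72.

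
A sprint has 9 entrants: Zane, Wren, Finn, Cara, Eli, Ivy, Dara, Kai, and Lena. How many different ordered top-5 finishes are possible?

There are 9 choices for 1st place, 8 for 2nd, and so on down to 5 for position 5.
That gives 9 × 8 × 7 × 6 × 5 = 15120.

15120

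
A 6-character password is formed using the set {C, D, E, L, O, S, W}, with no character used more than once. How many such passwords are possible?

With no repetition, fill the 6 characters in order: 7 choices, then 6, down to 2.
7 × 6 × 5 × 4 × 3 × 2 = 5040.

5040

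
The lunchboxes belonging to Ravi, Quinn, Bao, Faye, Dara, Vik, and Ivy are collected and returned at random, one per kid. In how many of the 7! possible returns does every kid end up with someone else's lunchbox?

Let Aᵢ be the assignments in which kid i gets their own lunchbox. We want the size of the complement of A₁∪…∪A_7.
By inclusion–exclusion this is Σ_{j=0}^{7} (−1)^j C(7,j)·(7−j)!.
Computing: 5040 − 5040 + 2520 − 840 + 210 − 42 + 7 − 1 = 1854.

1854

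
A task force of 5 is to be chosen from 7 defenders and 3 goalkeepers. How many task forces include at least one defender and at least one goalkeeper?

231

Total 5-person selections from all 10: C(10,5) = 252.
Selections missing a whole group: no defenders → C(3,5) = 0; no goalkeepers → C(7,5) = 21.
Both groups omitted at once is impossible, so 252 − 21 = 231.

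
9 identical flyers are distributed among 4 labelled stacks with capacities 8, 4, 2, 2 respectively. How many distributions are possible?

By stars and bars, unrestricted non-negative solutions to x_1+…+x_4 = 9 number C(9+3,3) = 220.
Subtract solutions that violate a single cap (substitute x_i' = x_i − (cap_i+1)): x_1 ≥ 9 gives C(3,3) = 1; x_2 ≥ 5 gives C(7,3) = 35; x_3 ≥ 3 gives C(9,3) = 84; x_4 ≥ 3 gives C(9,3) = 84. Together 204.
Add back pairs where two caps are both exceeded: 0 + 0 + 0 + 4 + 4 + 20 = 28.
By inclusion–exclusion the count is 220 − 204 + 28 = 44.

44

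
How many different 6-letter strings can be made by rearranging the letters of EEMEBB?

60

EEMEBB has 6 letters with B appearing twice and E appearing 3 times.
The number of distinct arrangements is 6!/(3!·2!) = 720/12 = 60.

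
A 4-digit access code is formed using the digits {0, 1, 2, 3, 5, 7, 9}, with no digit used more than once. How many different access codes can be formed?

This is a permutation of 4 out of 7: P(7,4) = 7!/3!.
That product is 7 × 6 × 5 × 4 = 840.

840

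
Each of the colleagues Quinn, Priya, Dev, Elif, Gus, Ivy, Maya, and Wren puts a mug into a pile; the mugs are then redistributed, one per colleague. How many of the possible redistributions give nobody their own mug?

This is the derangement count D_8: permutations of 8 items with no fixed point.
By inclusion–exclusion this is Σ_{j=0}^{8} (−1)^j C(8,j)·(8−j)!.
Computing: 40320 − 40320 + 20160 − 6720 + 1680 − 336 + 56 − 8 + 1 = 14833.

14833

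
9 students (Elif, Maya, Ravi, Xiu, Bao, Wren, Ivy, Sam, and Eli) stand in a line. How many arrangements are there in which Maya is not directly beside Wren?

Of the 9! = 362880 arrangements, those with Maya and Wren adjacent number 2 × 8! = 80640 (treat the pair as a block with 2 internal orders).
Complementary counting: 362880 − 80640 = 282240.

282240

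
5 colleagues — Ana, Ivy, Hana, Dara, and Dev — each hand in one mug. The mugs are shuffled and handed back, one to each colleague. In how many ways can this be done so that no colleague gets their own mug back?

44

Count assignments avoiding every fixed point. For any j of the 5 colleagues fixed to their own mug, the other 5−j can be arranged in (5−j)! ways.
By inclusion–exclusion this is Σ_{j=0}^{5} (−1)^j C(5,j)·(5−j)!.
Computing: 120 − 120 + 60 − 20 + 5 − 1 = 44.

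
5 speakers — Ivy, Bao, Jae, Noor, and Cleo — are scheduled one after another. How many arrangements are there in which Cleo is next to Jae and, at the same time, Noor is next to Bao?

Treat {Cleo,Jae} as one block (2 orders) and {Noor,Bao} as another (2 orders).
That leaves 3 units to arrange: 2 × 2 × 3! = 4 × 6 = 24.

24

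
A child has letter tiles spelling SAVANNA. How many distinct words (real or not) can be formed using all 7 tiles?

420

The 7 letters of SAVANNA have repeats: A appearing 3 times and N appearing twice.
So there are 7! / (3!·2!) = 420 distinguishable arrangements.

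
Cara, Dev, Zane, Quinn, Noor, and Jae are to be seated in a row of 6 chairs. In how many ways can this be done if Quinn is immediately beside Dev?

Treat {Quinn, Dev} as a single unit. There are 5 units to order, and the pair itself can be ordered 2 ways.
So the count is 2·(5)! = 240.

240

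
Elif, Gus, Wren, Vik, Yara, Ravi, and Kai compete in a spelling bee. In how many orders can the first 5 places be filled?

2520

There are 7 choices for 1st place, 6 for 2nd, and so on down to 3 for position 5.
That gives 7 × 6 × 5 × 4 × 3 = 2520.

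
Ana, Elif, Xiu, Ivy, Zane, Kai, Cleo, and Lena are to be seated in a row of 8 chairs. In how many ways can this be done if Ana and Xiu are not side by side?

Of the 8! = 40320 arrangements, those with Ana and Xiu adjacent number 2 × 7! = 10080 (treat the pair as a block with 2 internal orders).
Complementary counting: 40320 − 10080 = 30240.

30240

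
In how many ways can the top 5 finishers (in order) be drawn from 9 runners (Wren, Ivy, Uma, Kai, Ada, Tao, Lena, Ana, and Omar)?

15120

This is an ordered selection of 5 from 9: P(9,5).
That gives 9 × 8 × 7 × 6 × 5 = 15120.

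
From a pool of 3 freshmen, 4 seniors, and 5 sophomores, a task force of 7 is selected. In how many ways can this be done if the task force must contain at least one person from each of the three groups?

747

Total 7-person selections from all 12: C(12,7) = 792.
Subtract selections that omit an entire group: no freshmen → C(9,7) = 36; no seniors → C(8,7) = 8; no sophomores → C(7,7) = 1.
Add back selections omitting two groups (i.e. drawn from a single group): C(3,7) + C(4,7) + C(5,7) = 0.
By inclusion–exclusion: 792 − 45 + 0 = 747.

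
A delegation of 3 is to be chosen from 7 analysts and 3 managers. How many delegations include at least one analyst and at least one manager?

84

Unrestricted: C(10,3) = 120 ways to pick any 3 of the 10.
Subtract selections that omit an entire group: no analysts → C(3,3) = 1; no managers → C(7,3) = 35.
Both groups omitted at once is impossible, so 120 − 36 = 84.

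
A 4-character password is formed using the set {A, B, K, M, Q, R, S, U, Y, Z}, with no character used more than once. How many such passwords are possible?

5040

Choose and order 4 of the 10 symbols: the first character has 10 options, the next 9, then 8, 7.
10 × 9 × 8 × 7 = 5040.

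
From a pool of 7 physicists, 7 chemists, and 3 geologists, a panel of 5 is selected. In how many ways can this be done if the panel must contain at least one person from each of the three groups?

Total 5-person selections from all 17: C(17,5) = 6188.
Selections missing a whole group: no physicists → C(10,5) = 252; no chemists → C(10,5) = 252; no geologists → C(14,5) = 2002.
Add back selections omitting two groups (i.e. drawn from a single group): C(7,5) + C(7,5) + C(3,5) = 42.
By inclusion–exclusion: 6188 − 2506 + 42 = 3724.

3724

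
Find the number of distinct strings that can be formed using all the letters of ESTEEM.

120

Letter multiplicities in ESTEEM: E×3, M×1, S×1, T×1.
So there are 6! / (3!) = 120 distinguishable arrangements.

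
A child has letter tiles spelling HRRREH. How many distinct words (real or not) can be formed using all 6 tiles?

60

HRRREH has 6 letters with H appearing twice and R appearing 3 times.
So there are 6! / (3!·2!) = 60 distinguishable arrangements.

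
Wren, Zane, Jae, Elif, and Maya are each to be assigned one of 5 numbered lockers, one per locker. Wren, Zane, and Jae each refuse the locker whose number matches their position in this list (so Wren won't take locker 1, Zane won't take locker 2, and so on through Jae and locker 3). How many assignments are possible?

Let Aᵢ (for i ∈ {1, 2, 3}) be the placements that put person i in their forbidden locker. Any j of these fix j positions, leaving (5−j)! ways to fill the rest, and there are C(3,j) ways to pick which j.
By inclusion–exclusion, the number of valid placements is Σ_{j=0}^{3} (−1)^j C(3,j)·(5−j)!.
Computing: 120 − 72 + 18 − 2 = 64.

64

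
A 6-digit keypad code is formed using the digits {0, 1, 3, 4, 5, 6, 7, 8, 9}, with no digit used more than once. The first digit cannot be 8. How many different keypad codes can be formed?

The first digit has 9−1 = 8 choices (anything except 8).
The remaining 5 digits are filled from the other 8 symbols without repetition: 8 × 7 × 6 × 5 × 4 = 6720.
Total: 8 × 6720 = 53760.

53760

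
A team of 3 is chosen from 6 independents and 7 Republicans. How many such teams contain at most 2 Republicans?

251

Split by how many Republicans are chosen (0 through 2).
Sum: C(7,0)·C(6,3) + C(7,1)·C(6,2) + C(7,2)·C(6,1) = 20 + 105 + 126 = 251.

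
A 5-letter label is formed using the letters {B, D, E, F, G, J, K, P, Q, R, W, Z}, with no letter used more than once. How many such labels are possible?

With no repetition, fill the 5 letters in order: 12 choices, then 11, down to 8.
That product is 12 × 11 × 10 × 9 × 8 = 95040.

95040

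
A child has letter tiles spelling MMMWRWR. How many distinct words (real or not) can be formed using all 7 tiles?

MMMWRWR has 7 letters with M appearing 3 times, R appearing twice, and W appearing twice.
Dividing 7! = 5040 by 3!·2!·2! = 24 for the repeated letters gives 210.

210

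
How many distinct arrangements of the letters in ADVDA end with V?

6

Fix V in the last position and arrange the remaining 4 letters.
Those 4 letters have A appearing twice and D appearing twice, giving (4)!/(2!·2!) = 6.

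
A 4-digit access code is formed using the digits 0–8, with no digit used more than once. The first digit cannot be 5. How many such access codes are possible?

2688

The first digit has 9−1 = 8 choices (anything except 5).
The remaining 3 digits are filled from the other 8 symbols without repetition: 8 × 7 × 6 = 336.
Total: 8 × 336 = 2688.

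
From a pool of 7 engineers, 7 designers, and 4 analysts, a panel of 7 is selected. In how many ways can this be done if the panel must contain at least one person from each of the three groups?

27734

With no constraint there are C(18,7) = 31824 possible selections.
Subtract selections that omit an entire group: no engineers → C(11,7) = 330; no designers → C(11,7) = 330; no analysts → C(14,7) = 3432.
Add back selections omitting two groups (i.e. drawn from a single group): C(7,7) + C(7,7) + C(4,7) = 2.
By inclusion–exclusion: 31824 − 4092 + 2 = 27734.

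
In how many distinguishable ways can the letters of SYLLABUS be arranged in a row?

10080

Letter multiplicities in SYLLABUS: A×1, B×1, L×2, S×2, U×1, Y×1.
Dividing 8! = 40320 by 2!·2! = 4 for the repeated letters gives 10080.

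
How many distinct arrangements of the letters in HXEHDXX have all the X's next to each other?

60

Treat the 3 copies of X as a single block. The multiset to arrange is then {XXX, D, E, H, H}, 5 items in all.
That gives (5)!/(2!) = 60 arrangements.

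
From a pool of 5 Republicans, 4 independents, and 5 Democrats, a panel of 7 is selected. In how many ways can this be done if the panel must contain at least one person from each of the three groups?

With no constraint there are C(14,7) = 3432 possible selections.
Subtract selections that omit an entire group: no Republicans → C(9,7) = 36; no independents → C(10,7) = 120; no Democrats → C(9,7) = 36.
Add back selections omitting two groups (i.e. drawn from a single group): C(5,7) + C(4,7) + C(5,7) = 0.
By inclusion–exclusion: 3432 − 192 + 0 = 3240.

3240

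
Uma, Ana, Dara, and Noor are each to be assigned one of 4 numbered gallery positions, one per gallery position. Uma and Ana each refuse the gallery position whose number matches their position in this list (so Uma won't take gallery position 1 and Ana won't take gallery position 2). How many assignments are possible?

14

Let Aᵢ (for i ∈ {1, 2}) be the placements that put person i in their forbidden gallery position. Any j of these fix j positions, leaving (4−j)! ways to fill the rest, and there are C(2,j) ways to pick which j.
By inclusion–exclusion, the number of valid placements is Σ_{j=0}^{2} (−1)^j C(2,j)·(4−j)!.
Computing: 24 − 12 + 2 = 14.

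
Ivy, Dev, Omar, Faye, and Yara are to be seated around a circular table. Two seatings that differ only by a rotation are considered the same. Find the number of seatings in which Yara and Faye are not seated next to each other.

All circular seatings of 5 people number (4)! = 24.
Those with Yara next to Faye: fuse the pair into one unit and seat 4 units around a circle — 2·(3)! = 12.
Subtracting, 24 − 12 = 12.

12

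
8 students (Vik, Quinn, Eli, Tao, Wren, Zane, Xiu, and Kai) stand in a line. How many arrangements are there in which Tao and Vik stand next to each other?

10080

Place the 6 others and the Tao-Vik pair as 7 objects in a line; the pair has 2 internal arrangements.
That gives 2 × 7! = 2 × 5040 = 10080.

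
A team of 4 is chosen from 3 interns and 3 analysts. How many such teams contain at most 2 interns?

Split by how many interns are chosen (0 through 2).
Sum: C(3,0)·C(3,4) + C(3,1)·C(3,3) + C(3,2)·C(3,2) = 0 + 3 + 9 = 12.

12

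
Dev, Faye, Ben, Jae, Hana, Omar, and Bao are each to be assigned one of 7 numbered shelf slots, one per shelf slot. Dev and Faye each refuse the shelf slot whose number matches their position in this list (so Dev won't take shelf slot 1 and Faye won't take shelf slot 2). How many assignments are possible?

3720

Let Aᵢ (for i ∈ {1, 2}) be the placements that put person i in their forbidden shelf slot. Any j of these fix j positions, leaving (7−j)! ways to fill the rest, and there are C(2,j) ways to pick which j.
By inclusion–exclusion, the number of valid placements is Σ_{j=0}^{2} (−1)^j C(2,j)·(7−j)!.
Computing: 5040 − 1440 + 120 = 3720.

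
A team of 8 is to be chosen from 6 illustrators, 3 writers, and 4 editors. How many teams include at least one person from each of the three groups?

1233

Total 8-person selections from all 13: C(13,8) = 1287.
Selections missing a whole group: no illustrators → C(7,8) = 0; no writers → C(10,8) = 45; no editors → C(9,8) = 9.
Add back selections omitting two groups (i.e. drawn from a single group): C(6,8) + C(3,8) + C(4,8) = 0.
By inclusion–exclusion: 1287 − 54 + 0 = 1233.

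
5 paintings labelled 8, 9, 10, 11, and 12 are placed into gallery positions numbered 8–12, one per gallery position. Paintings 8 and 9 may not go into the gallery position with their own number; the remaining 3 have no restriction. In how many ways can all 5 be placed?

Let Aᵢ (for i ∈ {8, 9}) be the placements that put painting i in its forbidden gallery position. Any j of these fix j positions, leaving (5−j)! ways to fill the rest, and there are C(2,j) ways to pick which j.
By inclusion–exclusion, the number of valid placements is Σ_{j=0}^{2} (−1)^j C(2,j)·(5−j)!.
Computing: 120 − 48 + 6 = 78.

78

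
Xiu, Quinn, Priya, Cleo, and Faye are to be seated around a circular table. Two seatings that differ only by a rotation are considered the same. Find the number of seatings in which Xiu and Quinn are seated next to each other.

Treat {Xiu, Quinn} as one unit (2 internal orders) and seat the resulting 4 units around the table: (3)! circular arrangements.
So 2 × (3)! = 2 × 6 = 12.

12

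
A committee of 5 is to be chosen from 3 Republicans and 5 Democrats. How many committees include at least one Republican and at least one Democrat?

Unrestricted: C(8,5) = 56 ways to pick any 5 of the 8.
Subtract selections that omit an entire group: no Republicans → C(5,5) = 1; no Democrats → C(3,5) = 0.
Both groups omitted at once is impossible, so 56 − 1 = 55.

55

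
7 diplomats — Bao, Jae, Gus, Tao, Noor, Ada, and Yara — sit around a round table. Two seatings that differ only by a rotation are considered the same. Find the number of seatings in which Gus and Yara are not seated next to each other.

480

Without the restriction there are (6)! = 720 seatings.
Seatings with Gus beside Yara: treat them as a block with 2 internal orders, giving 2 × (5)! = 240.
Subtracting, 720 − 240 = 480.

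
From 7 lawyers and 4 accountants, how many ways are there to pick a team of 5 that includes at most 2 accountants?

371

Split by how many accountants are chosen (0 through 2).
Sum: C(4,0)·C(7,5) + C(4,1)·C(7,4) + C(4,2)·C(7,3) = 21 + 140 + 210 = 371.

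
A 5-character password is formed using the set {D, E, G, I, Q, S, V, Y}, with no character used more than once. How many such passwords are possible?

With no repetition, fill the 5 characters in order: 8 choices, then 7, down to 4.
8 × 7 × 6 × 5 × 4 = 6720.

6720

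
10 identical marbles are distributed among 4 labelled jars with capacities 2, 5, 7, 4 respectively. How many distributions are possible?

79

Without the upper bounds there are C(13,3) = 286 ways to split 10 among 4 jars.
Subtract solutions that violate a single cap (substitute x_i' = x_i − (cap_i+1)): x_1 ≥ 3 gives C(10,3) = 120; x_2 ≥ 6 gives C(7,3) = 35; x_3 ≥ 8 gives C(5,3) = 10; x_4 ≥ 5 gives C(8,3) = 56. Together 221.
Add back pairs where two caps are both exceeded: 4 + 0 + 10 + 0 + 0 + 0 = 14.
By inclusion–exclusion the count is 286 − 221 + 14 = 79.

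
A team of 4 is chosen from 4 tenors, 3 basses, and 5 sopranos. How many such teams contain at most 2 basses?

486

Split by how many basses are chosen (0 through 2).
Sum: C(3,0)·C(9,4) + C(3,1)·C(9,3) + C(3,2)·C(9,2) = 126 + 252 + 108 = 486.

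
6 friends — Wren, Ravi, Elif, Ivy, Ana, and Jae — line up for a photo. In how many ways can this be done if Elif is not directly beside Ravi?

There are 6! = 720 arrangements in all. If Elif and Ravi are adjacent, merging them into one block gives 2·(5)! = 240 arrangements.
So 720 − 240 = 480 arrangements keep them apart.

480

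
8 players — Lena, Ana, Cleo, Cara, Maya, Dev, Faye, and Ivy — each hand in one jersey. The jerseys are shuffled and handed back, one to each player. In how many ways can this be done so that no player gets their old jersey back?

14833

Let Aᵢ be the assignments in which player i gets their old jersey. We want the size of the complement of A₁∪…∪A_8.
By inclusion–exclusion this is Σ_{j=0}^{8} (−1)^j C(8,j)·(8−j)!.
Computing: 40320 − 40320 + 20160 − 6720 + 1680 − 336 + 56 − 8 + 1 = 14833.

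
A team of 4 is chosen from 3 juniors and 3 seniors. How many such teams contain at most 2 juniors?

12

Split by how many juniors are chosen (0 through 2).
Sum: C(3,0)·C(3,4) + C(3,1)·C(3,3) + C(3,2)·C(3,2) = 0 + 3 + 9 = 12.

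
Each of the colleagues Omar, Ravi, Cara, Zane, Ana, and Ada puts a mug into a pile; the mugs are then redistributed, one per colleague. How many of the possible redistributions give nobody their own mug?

Let Aᵢ be the assignments in which colleague i gets their own mug. We want the size of the complement of A₁∪…∪A_6.
By inclusion–exclusion this is Σ_{j=0}^{6} (−1)^j C(6,j)·(6−j)!.
Computing: 720 − 720 + 360 − 120 + 30 − 6 + 1 = 265.

265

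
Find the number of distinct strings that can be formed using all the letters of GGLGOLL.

140

Letter multiplicities in GGLGOLL: G×3, L×3, O×1.
So there are 7! / (3!·3!) = 140 distinguishable arrangements.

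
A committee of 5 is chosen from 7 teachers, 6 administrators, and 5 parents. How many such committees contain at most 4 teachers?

8547

Split by how many teachers are chosen (0 through 4).
Sum: C(7,0)·C(11,5) + C(7,1)·C(11,4) + C(7,2)·C(11,3) + C(7,3)·C(11,2) + C(7,4)·C(11,1) = 462 + 2310 + 3465 + 1925 + 385 = 8547.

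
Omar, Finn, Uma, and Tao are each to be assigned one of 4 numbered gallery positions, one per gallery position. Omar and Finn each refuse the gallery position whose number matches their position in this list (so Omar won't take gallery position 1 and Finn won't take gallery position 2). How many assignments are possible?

Let Aᵢ (for i ∈ {1, 2}) be the placements that put person i in their forbidden gallery position. Any j of these fix j positions, leaving (4−j)! ways to fill the rest, and there are C(2,j) ways to pick which j.
By inclusion–exclusion, the number of valid placements is Σ_{j=0}^{2} (−1)^j C(2,j)·(4−j)!.
Computing: 24 − 12 + 2 = 14.

14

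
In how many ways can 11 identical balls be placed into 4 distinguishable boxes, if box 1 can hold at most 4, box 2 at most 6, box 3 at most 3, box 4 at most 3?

Ignoring the caps, the number of non-negative solutions to x_1+…+x_4 = 11 is C(14,3) = 364.
Subtract solutions that violate a single cap (substitute x_i' = x_i − (cap_i+1)): x_1 ≥ 5 gives C(9,3) = 84; x_2 ≥ 7 gives C(7,3) = 35; x_3 ≥ 4 gives C(10,3) = 120; x_4 ≥ 4 gives C(10,3) = 120. Together 359.
Add back pairs where two caps are both exceeded: 0 + 10 + 10 + 1 + 1 + 20 = 42.
By inclusion–exclusion the count is 364 − 359 + 42 = 47.

47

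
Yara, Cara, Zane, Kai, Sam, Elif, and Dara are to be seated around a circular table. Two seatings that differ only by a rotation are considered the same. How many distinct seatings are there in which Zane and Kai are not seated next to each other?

480

Without the restriction there are (6)! = 720 seatings.
Those with Zane next to Kai: fuse the pair into one unit and seat 6 units around a circle — 2·(5)! = 240.
Subtracting, 720 − 240 = 480.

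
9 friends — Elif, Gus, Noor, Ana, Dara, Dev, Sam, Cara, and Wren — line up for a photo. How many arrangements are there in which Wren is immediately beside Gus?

80640

Glue Wren and Gus into one block (2 internal orders), leaving 8 units to arrange in a row.
That gives 2 × 8! = 2 × 40320 = 80640.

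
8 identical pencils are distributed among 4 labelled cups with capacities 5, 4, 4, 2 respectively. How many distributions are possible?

Ignoring the caps, the number of non-negative solutions to x_1+…+x_4 = 8 is C(11,3) = 165.
Subtract solutions that violate a single cap (substitute x_i' = x_i − (cap_i+1)): x_1 ≥ 6 gives C(5,3) = 10; x_2 ≥ 5 gives C(6,3) = 20; x_3 ≥ 5 gives C(6,3) = 20; x_4 ≥ 3 gives C(8,3) = 56. Together 106.
Add back pairs where two caps are both exceeded: 0 + 0 + 0 + 0 + 1 + 1 = 2.
By inclusion–exclusion the count is 165 − 106 + 2 = 61.

61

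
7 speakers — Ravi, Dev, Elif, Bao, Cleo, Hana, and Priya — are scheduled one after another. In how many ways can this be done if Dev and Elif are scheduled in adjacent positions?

1440

Glue Dev and Elif into one block (2 internal orders), leaving 6 units to arrange in a row.
So the count is 2·(6)! = 1440.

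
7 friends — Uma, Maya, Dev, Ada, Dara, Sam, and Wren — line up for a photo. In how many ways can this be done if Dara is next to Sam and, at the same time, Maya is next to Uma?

480

Treat {Dara,Sam} as one block (2 orders) and {Maya,Uma} as another (2 orders).
That leaves 5 units to arrange: 2 × 2 × 5! = 4 × 120 = 480.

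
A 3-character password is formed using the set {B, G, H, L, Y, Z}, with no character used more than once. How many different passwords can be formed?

This is a permutation of 3 out of 6: P(6,3) = 6!/3!.
That product is 6 × 5 × 4 = 120.

120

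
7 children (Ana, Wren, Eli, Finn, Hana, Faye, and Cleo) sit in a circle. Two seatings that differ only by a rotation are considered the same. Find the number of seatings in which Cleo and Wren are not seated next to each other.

Without the restriction there are (6)! = 720 seatings.
Those with Cleo next to Wren: fuse the pair into one unit and seat 6 units around a circle — 2·(5)! = 240.
Subtracting, 720 − 240 = 480.

480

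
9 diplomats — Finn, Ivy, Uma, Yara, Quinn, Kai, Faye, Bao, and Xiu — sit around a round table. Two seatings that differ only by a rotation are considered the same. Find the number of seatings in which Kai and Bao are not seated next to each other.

30240

Without the restriction there are (8)! = 40320 seatings.
Seatings with Kai beside Bao: treat them as a block with 2 internal orders, giving 2 × (7)! = 10080.
Subtracting, 40320 − 10080 = 30240.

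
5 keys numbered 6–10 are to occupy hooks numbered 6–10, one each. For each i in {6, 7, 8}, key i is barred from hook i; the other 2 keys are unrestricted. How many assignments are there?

Let Aᵢ (for i ∈ {6, 7, 8}) be the placements that put key i in its forbidden hook. Any j of these fix j positions, leaving (5−j)! ways to fill the rest, and there are C(3,j) ways to pick which j.
By inclusion–exclusion, the number of valid placements is Σ_{j=0}^{3} (−1)^j C(3,j)·(5−j)!.
Computing: 120 − 72 + 18 − 2 = 64.

64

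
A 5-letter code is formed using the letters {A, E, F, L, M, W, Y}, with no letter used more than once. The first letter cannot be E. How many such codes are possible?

The first letter has 7−1 = 6 choices (anything except E).
The remaining 4 letters are filled from the other 6 symbols without repetition: 6 × 5 × 4 × 3 = 360.
Total: 6 × 360 = 2160.

2160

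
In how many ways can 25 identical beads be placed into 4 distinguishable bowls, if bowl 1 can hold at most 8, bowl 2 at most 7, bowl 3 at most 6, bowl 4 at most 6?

By stars and bars, unrestricted non-negative solutions to x_1+…+x_4 = 25 number C(25+3,3) = 3276.
Subtract solutions that violate a single cap (substitute x_i' = x_i − (cap_i+1)): x_1 ≥ 9 gives C(19,3) = 969; x_2 ≥ 8 gives C(20,3) = 1140; x_3 ≥ 7 gives C(21,3) = 1330; x_4 ≥ 7 gives C(21,3) = 1330. Together 4769.
Add back pairs where two caps are both exceeded: 165 + 220 + 220 + 286 + 286 + 364 = 1541.
Subtract triples: 4 + 4 + 10 + 20 = 38.
By inclusion–exclusion the count is 3276 − 4769 + 1541 − 38 = 10.

10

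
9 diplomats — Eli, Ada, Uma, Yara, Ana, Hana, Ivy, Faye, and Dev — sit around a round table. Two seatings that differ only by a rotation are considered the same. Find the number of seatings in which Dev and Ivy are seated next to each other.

Glue Dev and Ivy into a block (2 internal orders). Seating 8 units around a circle gives (7)! arrangements.
So 2 × (7)! = 2 × 5040 = 10080.

10080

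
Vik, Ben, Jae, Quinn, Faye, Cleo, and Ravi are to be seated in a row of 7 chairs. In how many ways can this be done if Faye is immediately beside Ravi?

Place the 5 others and the Faye-Ravi pair as 6 objects in a line; the pair has 2 internal arrangements.
That gives 2 × 6! = 2 × 720 = 1440.

1440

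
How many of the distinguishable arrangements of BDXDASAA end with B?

420

With the last slot taken by B, it remains to arrange the other 7 letters (DXDASAA).
Those 7 letters have A appearing 3 times and D appearing twice, giving (7)!/(3!·2!) = 420.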